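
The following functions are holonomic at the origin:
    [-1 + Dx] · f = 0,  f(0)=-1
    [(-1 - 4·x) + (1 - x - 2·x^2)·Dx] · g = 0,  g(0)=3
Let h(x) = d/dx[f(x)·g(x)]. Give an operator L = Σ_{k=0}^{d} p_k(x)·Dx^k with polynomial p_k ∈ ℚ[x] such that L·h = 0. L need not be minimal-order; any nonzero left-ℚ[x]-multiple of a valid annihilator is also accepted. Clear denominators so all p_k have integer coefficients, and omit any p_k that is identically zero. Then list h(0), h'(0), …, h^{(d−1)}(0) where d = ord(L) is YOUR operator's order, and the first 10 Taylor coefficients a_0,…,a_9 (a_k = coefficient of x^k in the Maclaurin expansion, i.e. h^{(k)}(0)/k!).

L = (9 + 16·x + 9·x^2 - 12·x^3 + 4·x^4) + (-2 - x + 9·x^2 + 4·x^3 - 4·x^4)·Dx  (order 1).
h: a_k = -6, -27, -78, -425/2, -2103/4, -50737/40, -44279/15, -3783419/560, -20417113/1344, -4084757561/120960, …
ICs: h(0) = -6.

f: a_k = -1, -1, -1/2, -1/6, -1/24, -1/120, -1/720, -1/5040, -1/40320, -1/362880, …
g: a_k = 3, 3, 9, 15, 33, 63, 129, 255, 513, 1023, …
Sym-product of L_f,L_g gives L₀ (≤ ord 1).
h₀' ⇒ L via d/dx closure of L₀.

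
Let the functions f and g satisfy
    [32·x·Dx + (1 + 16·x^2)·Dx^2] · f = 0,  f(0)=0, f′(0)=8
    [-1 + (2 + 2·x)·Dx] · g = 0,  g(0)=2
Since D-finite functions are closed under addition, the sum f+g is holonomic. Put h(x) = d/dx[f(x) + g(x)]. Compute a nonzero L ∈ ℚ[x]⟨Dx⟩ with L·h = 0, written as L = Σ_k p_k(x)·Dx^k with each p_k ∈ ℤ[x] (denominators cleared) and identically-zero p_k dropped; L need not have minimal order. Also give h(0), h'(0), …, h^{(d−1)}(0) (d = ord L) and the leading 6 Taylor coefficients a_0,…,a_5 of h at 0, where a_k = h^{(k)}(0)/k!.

f: a_k = 0, 8, 0, -128/3, 0, 2048/5, …
g: a_k = 2, 1, -1/4, 1/8, -5/64, 7/128, …
h₀=f+g: left-lcm gives L₀, ord ≤ 3.
Differentiate: ansatz ord ≤ ord L₀ ⇒ L.
L = (-64 - 160·x + 3072·x^2 + 1536·x^3) + (-131 - 256·x + 5920·x^2 + 12288·x^3 + 5376·x^4)·Dx + (-2 + 126·x + 192·x^2 + 2112·x^3 + 3584·x^4 + 1536·x^5)·Dx^2  (order 2).
h: a_k = 9, -1/2, -1021/8, -5/16, 262179/128, -63/256, …
ICs: h(0) = 9, h′(0) = -1/2.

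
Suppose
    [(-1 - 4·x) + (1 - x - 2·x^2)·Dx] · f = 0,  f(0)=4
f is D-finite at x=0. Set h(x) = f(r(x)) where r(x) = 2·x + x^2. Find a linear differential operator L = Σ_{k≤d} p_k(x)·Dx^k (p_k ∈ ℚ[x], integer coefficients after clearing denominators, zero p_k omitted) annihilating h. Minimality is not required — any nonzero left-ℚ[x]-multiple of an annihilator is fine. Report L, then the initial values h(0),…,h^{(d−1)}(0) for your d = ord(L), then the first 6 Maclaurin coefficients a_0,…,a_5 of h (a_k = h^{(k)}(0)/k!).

f: a_k = 4, 4, 12, 20, 44, 84, …
h₀=f(r): pull back L_f along r ⇒ L₀.
L = (2 + 16·x + 8·x^2) + (-1 + 3·x + 6·x^2 + 2·x^3)·Dx  (order 1).
h: a_k = 4, 8, 52, 208, 956, 4216, …
ICs: h(0) = 4.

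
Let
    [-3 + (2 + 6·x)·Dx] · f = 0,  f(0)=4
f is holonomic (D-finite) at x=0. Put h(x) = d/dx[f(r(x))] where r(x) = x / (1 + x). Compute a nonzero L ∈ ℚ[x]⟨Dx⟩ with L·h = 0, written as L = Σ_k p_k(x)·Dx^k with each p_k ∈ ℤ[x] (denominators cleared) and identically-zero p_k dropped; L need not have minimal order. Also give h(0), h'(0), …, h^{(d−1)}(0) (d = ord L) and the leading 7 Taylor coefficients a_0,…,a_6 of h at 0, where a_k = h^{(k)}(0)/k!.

L = (-7 - 16·x) + (-2 - 10·x - 8·x^2)·Dx  (order 1).
h: a_k = 6, -21, 261/4, -1677/8, 45345/64, -318915/128, 4608345/512, …
ICs: h(0) = 6.

f: a_k = 4, 6, -9/2, 27/4, -405/32, 1701/64, -15309/256, …
Change of var in L_f (x↦r) gives L₀.
Derive L from L₀ (diff closure).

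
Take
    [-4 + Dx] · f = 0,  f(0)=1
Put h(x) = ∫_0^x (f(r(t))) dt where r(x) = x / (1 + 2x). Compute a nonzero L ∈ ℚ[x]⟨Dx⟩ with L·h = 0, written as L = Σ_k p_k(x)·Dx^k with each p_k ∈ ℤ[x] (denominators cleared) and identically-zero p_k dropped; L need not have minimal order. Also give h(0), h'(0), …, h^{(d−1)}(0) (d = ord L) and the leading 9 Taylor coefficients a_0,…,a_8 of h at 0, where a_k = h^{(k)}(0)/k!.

f: a_k = 1, 4, 8, 32/3, 32/3, 128/15, 256/45, 1024/315, 512/315, …
f∘r: x↦r, Dx↦Dx/r' in L_f ⇒ L₀.
h=∫h₀ ⇒ L = L₀·Dx.
L = -4·Dx + (1 + 4·x + 4·x^2)·Dx^2  (order 2).
h: a_k = 0, 1, 2, 0, -4/3, 32/15, -32/15, 256/315, 160/63, …
ICs: h(0) = 0, h′(0) = 1.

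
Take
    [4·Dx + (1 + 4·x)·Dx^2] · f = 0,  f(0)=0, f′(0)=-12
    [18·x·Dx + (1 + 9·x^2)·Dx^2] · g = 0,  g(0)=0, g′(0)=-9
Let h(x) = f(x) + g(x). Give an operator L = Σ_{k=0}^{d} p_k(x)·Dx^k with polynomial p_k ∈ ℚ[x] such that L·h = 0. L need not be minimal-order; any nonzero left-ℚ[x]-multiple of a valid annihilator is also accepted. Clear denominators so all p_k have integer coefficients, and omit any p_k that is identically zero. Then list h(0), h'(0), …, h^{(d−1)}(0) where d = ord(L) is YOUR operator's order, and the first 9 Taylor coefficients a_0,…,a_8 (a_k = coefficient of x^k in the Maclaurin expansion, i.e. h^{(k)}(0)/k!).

f: a_k = 0, -12, 24, -64, 192, -3072/5, 2048, -49152/7, 24576, …
g: a_k = 0, -9, 0, 27, 0, -729/5, 0, 6561/7, 0, …
Sum ⇒ L₀ = lclm(L_f,L_g) in ℚ(x)⟨Dx⟩.
L = (-36 - 432·x + 972·x^2 + 1296·x^3)·Dx + (-25 - 72·x - 189·x^2 + 1944·x^3 + 2592·x^4)·Dx^2 + (-2 + x + 36·x^2 + 81·x^3 + 486·x^4 + 648·x^5)·Dx^3  (order 3).
h: a_k = 0, -21, 24, -37, 192, -3801/5, 2048, -42591/7, 24576, …
ICs: h(0) = 0, h′(0) = -21, h′′(0) = 48.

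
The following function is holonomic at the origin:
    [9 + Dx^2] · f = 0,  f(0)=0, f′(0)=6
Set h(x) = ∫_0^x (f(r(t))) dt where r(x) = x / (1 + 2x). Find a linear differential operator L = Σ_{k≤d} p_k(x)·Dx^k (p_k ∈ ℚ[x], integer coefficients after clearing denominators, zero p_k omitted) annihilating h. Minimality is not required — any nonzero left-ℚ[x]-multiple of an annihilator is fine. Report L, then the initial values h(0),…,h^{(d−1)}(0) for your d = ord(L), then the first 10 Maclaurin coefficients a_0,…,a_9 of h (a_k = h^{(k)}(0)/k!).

f: a_k = 0, 6, 0, -9, 0, 81/20, 0, -243/280, 0, 243/2240, …
L₀ from L_f via x↦r, Dx↦r'^{-1}Dx.
∫: right-multiply L₀ by Dx.
L = 9·Dx + (4 + 24·x + 48·x^2 + 32·x^3)·Dx^2 + (1 + 8·x + 24·x^2 + 32·x^3 + 16·x^4)·Dx^3  (order 3).
h: a_k = 0, 0, 3, -4, 15/4, 6/5, -773/40, 975/14, -429483/2240, 27721/60, …
ICs: h(0) = 0, h′(0) = 0, h′′(0) = 6.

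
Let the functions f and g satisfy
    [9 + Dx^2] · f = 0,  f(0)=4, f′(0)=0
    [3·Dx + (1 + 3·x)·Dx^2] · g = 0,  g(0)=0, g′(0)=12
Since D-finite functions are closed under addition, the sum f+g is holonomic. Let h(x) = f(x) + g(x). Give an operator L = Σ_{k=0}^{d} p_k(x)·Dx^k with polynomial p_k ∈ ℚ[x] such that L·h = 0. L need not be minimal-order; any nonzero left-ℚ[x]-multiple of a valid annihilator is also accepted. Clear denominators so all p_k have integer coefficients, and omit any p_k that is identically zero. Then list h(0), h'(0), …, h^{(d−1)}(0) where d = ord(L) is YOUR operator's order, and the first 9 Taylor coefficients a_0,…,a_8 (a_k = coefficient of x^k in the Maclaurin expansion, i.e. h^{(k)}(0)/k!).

L = (63 + 54·x + 81·x^2)·Dx + (9 + 45·x + 81·x^2 + 81·x^3)·Dx^2 + (7 + 6·x + 9·x^2)·Dx^3 + (1 + 5·x + 9·x^2 + 9·x^3)·Dx^4  (order 4).
h: a_k = 4, 12, -36, 36, -135/2, 972/5, -9801/20, 8748/7, -3673431/1120, …
ICs: h(0) = 4, h′(0) = 12, h′′(0) = -72, h′′′(0) = 216.

f: a_k = 4, 0, -18, 0, 27/2, 0, -81/20, 0, 729/1120, …
g: a_k = 0, 12, -18, 36, -81, 972/5, -486, 8748/7, -6561/2, …
L₀ := lclm(L_f,L_g); ord L₀ ≤ 2+2.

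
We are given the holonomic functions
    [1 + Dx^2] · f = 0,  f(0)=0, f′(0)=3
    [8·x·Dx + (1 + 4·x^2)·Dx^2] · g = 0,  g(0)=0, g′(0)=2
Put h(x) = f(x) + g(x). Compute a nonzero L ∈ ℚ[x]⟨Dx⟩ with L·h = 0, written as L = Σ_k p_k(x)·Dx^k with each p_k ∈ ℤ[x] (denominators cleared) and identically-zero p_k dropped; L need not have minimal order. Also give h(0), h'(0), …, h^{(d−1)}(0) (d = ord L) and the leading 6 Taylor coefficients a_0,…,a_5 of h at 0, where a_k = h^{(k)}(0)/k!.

L = (-376·x + 1600·x^3 + 128·x^5)·Dx + (-7 + 76·x^2 + 432·x^4 + 64·x^6)·Dx^2 + (-376·x + 1600·x^3 + 128·x^5)·Dx^3 + (-7 + 76·x^2 + 432·x^4 + 64·x^6)·Dx^4  (order 4).
h: a_k = 0, 5, 0, -19/6, 0, 257/40, …
ICs: h(0) = 0, h′(0) = 5, h′′(0) = 0, h′′′(0) = -19.

f: a_k = 0, 3, 0, -1/2, 0, 1/40, …
g: a_k = 0, 2, 0, -8/3, 0, 32/5, …
Weyl lclm of L_f,L_g ⇒ L₀ (ord ≤ 4).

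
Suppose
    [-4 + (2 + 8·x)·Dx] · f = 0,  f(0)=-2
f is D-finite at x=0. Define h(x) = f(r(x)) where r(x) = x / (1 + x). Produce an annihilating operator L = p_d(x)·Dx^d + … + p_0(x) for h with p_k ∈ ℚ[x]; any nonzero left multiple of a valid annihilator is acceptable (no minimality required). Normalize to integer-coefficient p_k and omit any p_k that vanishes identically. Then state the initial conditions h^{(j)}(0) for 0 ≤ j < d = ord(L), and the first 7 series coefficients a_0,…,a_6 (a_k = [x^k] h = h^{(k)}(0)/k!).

L = -2 + (1 + 6·x + 5·x^2)·Dx  (order 1).
h: a_k = -2, -4, 8, -20, 60, -204, 752, …
ICs: h(0) = -2.

f: a_k = -2, -4, 4, -8, 20, -56, 168, …
h₀=f(r): pull back L_f along r ⇒ L₀.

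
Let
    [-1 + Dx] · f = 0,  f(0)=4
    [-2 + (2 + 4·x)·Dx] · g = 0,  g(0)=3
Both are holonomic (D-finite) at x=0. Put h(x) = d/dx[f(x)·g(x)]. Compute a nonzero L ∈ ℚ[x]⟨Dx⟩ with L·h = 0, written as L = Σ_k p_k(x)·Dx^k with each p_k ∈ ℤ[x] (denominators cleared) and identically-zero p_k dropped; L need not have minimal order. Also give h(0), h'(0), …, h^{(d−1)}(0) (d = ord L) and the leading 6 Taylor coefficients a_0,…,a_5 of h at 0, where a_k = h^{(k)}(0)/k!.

L = (1 + 4·x + 2·x^2) + (-1 - 3·x - 2·x^2)·Dx  (order 1).
h: a_k = 24, 24, 24, -8, 28, -244/5, …
ICs: h(0) = 24.

f: a_k = 4, 4, 2, 2/3, 1/6, 1/30, …
g: a_k = 3, 3, -3/2, 3/2, -15/8, 21/8, …
Product ⇒ symmetric product L₀, ord ≤ 1.
h₀' ⇒ L via d/dx closure of L₀.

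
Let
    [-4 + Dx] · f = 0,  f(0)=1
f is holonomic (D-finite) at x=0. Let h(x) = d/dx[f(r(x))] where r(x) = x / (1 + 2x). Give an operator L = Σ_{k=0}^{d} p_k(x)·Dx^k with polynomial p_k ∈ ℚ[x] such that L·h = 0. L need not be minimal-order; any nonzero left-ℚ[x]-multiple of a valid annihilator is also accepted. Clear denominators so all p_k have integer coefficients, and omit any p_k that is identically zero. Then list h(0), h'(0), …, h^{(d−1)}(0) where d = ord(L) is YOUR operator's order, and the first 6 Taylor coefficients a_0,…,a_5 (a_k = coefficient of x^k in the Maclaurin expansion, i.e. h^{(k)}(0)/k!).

f: a_k = 1, 4, 8, 32/3, 32/3, 128/15, …
Change of var in L_f (x↦r) gives L₀.
h₀' ⇒ L via d/dx closure of L₀.
L = -8·x + (-1 - 4·x - 4·x^2)·Dx  (order 1).
h: a_k = 4, 0, -16, 128/3, -64, 512/15, …
ICs: h(0) = 4.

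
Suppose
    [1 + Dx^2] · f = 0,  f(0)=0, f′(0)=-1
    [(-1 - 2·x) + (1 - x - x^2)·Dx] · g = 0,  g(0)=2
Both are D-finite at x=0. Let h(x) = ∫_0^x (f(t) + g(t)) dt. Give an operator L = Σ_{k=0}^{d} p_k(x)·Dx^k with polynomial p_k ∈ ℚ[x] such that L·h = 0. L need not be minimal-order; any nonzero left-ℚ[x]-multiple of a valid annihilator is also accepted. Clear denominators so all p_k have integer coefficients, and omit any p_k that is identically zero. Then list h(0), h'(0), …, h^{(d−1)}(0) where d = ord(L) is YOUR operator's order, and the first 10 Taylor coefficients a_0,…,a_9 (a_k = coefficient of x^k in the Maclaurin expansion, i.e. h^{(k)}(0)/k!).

f: a_k = 0, -1, 0, 1/6, 0, -1/120, 0, 1/5040, 0, -1/362880, …
g: a_k = 2, 2, 4, 6, 10, 16, 26, 42, 68, 110, …
f+g: L₀ = lclm(L_f,L_g), ord ≤ 2+1.
h=∫h₀ ⇒ L = L₀·Dx.
L = (-19 - 48·x - 31·x^2 - 24·x^3 - 5·x^4 - 2·x^5)·Dx + (5 - x - 4·x^2 - 7·x^3 - 6·x^4 - 3·x^5 - x^6)·Dx^2 + (-19 - 48·x - 31·x^2 - 24·x^3 - 5·x^4 - 2·x^5)·Dx^3 + (5 - x - 4·x^2 - 7·x^3 - 6·x^4 - 3·x^5 - x^6)·Dx^4  (order 4).
h: a_k = 0, 2, 1/2, 4/3, 37/24, 2, 1919/720, 26/7, 211681/40320, 68/9, …
ICs: h(0) = 0, h′(0) = 2, h′′(0) = 1, h′′′(0) = 8.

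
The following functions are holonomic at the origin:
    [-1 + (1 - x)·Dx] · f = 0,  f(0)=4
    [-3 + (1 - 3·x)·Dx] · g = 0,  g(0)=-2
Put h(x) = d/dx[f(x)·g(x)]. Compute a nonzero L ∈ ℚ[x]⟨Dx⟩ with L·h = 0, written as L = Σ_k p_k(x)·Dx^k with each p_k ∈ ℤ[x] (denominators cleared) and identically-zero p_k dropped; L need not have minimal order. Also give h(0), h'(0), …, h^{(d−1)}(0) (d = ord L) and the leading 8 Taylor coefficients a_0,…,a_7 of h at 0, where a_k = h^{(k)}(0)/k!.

L = (13 - 36·x + 27·x^2) + (-2 + 11·x - 18·x^2 + 9·x^3)·Dx  (order 1).
h: a_k = -32, -208, -960, -3872, -14560, -52464, -183680, -629824, …
ICs: h(0) = -32.

f: a_k = 4, 4, 4, 4, 4, 4, 4, 4, …
g: a_k = -2, -6, -18, -54, -162, -486, -1458, -4374, …
Sym-product of L_f,L_g gives L₀ (≤ ord 1).
h=h₀': d/dx-closure on L₀ ⇒ L.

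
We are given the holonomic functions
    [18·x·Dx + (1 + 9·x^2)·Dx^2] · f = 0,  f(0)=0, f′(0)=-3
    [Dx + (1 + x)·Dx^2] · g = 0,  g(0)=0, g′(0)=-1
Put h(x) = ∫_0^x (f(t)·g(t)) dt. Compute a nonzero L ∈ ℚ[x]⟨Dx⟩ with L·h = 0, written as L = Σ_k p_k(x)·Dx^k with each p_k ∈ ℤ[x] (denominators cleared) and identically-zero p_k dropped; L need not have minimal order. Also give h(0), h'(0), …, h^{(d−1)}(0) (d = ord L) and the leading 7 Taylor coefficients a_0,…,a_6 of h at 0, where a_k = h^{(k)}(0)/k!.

L = (1368 + 2700·x + 37584·x^2 + 95580·x^3 + 87480·x^4 + 37908·x^5 + 26244·x^7)·Dx^2 + (1298 + 9180·x + 54612·x^2 + 194724·x^3 + 324000·x^4 + 271188·x^5 + 102060·x^6 + 78732·x^7 + 91854·x^8)·Dx^3 + (76 + 2848·x + 12096·x^2 + 43992·x^3 + 117288·x^4 + 173016·x^5 + 139968·x^6 + 75816·x^7 + 78732·x^8 + 52488·x^9)·Dx^4 + (37 + 146·x + 901·x^2 + 2808·x^3 + 7362·x^4 + 15228·x^5 + 21546·x^6 + 17496·x^7 + 12393·x^8 + 13122·x^9 + 6561·x^10)·Dx^5  (order 5).
h: a_k = 0, 0, 0, 1, -3/8, -8/5, 5/8, …
ICs: h(0) = 0, h′(0) = 0, h′′(0) = 0, h′′′(0) = 6, h′′′′(0) = -9.

f: a_k = 0, -3, 0, 9, 0, -243/5, 0, …
g: a_k = 0, -1, 1/2, -1/3, 1/4, -1/5, 1/6, …
Sym-product of L_f,L_g gives L₀ (≤ ord 4).
h=∫h₀ ⇒ L = L₀·Dx.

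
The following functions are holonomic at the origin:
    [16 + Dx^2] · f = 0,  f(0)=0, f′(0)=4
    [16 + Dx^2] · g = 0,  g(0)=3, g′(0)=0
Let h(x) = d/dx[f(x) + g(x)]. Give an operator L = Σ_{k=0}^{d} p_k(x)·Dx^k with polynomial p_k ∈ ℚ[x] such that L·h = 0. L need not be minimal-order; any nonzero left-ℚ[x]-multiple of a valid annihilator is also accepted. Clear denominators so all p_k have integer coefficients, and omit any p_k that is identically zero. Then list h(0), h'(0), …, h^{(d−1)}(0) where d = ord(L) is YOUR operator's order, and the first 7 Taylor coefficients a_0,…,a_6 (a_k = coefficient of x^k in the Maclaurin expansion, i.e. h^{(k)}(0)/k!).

f: a_k = 0, 4, 0, -32/3, 0, 128/15, 0, …
g: a_k = 3, 0, -24, 0, 32, 0, -256/15, …
Weyl lclm of L_f,L_g ⇒ L₀ (ord ≤ 4).
Derive L from L₀ (diff closure).
L = 16 + Dx^2  (order 2).
h: a_k = 4, -48, -32, 128, 128/3, -512/5, -1024/45, …
ICs: h(0) = 4, h′(0) = -48.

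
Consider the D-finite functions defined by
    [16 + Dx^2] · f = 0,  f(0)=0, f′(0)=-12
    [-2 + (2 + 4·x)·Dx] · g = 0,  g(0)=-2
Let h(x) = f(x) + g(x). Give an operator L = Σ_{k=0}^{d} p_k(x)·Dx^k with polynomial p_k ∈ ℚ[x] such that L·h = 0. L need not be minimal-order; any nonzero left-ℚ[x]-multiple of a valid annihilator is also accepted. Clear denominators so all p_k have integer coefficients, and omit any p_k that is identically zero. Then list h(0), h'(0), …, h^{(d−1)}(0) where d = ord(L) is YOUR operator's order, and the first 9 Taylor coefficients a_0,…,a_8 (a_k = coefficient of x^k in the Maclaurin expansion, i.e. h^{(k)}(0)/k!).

f: a_k = 0, -12, 0, 32, 0, -128/5, 0, 1024/105, 0, …
g: a_k = -2, -2, 1, -1, 5/4, -7/4, 21/8, -33/8, 429/64, …
Sum ⇒ L₀ = lclm(L_f,L_g) in ℚ(x)⟨Dx⟩.
L = (-304 - 1024·x - 1024·x^2) + (240 + 1504·x + 3072·x^2 + 2048·x^3)·Dx + (-19 - 64·x - 64·x^2)·Dx^2 + (15 + 94·x + 192·x^2 + 128·x^3)·Dx^3  (order 3).
h: a_k = -2, -14, 1, 31, 5/4, -547/20, 21/8, 4727/840, 429/64, …
ICs: h(0) = -2, h′(0) = -14, h′′(0) = 2.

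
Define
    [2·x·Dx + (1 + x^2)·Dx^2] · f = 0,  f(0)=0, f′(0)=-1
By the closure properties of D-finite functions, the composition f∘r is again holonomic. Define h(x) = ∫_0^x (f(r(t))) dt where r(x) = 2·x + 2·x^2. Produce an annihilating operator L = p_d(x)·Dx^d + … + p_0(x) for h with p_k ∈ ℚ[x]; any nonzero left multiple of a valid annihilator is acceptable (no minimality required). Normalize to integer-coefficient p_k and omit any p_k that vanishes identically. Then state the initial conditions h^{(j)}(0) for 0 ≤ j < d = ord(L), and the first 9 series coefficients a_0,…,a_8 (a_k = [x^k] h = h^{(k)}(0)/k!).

f: a_k = 0, -1, 0, 1/3, 0, -1/5, 0, 1/7, 0, …
Substitute x→r, Dx→(1/r')Dx; clear ⇒ L₀.
h=∫₀ˣh₀: take L = L₀·Dx.
L = (-2 + 8·x + 32·x^2 + 48·x^3 + 24·x^4)·Dx^2 + (1 + 2·x + 4·x^2 + 16·x^3 + 20·x^4 + 8·x^5)·Dx^3  (order 3).
h: a_k = 0, 0, -1, -2/3, 2/3, 8/5, 4/15, -88/21, -40/7, …
ICs: h(0) = 0, h′(0) = 0, h′′(0) = -2.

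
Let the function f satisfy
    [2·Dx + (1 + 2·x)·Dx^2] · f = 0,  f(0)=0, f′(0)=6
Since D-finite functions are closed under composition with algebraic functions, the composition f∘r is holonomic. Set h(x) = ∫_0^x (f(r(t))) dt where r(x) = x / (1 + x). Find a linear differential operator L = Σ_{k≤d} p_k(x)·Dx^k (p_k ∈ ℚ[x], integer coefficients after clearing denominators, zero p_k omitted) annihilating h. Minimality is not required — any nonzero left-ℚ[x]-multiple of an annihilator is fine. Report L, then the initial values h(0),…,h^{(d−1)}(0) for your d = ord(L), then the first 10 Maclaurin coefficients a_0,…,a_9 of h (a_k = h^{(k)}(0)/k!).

f: a_k = 0, 6, -6, 8, -12, 96/5, -32, 384/7, -96, 512/3, …
Substitute x→r, Dx→(1/r')Dx; clear ⇒ L₀.
h=∫h₀ ⇒ L = L₀·Dx.
L = (4 + 6·x)·Dx^2 + (1 + 4·x + 3·x^2)·Dx^3  (order 3).
h: a_k = 0, 0, 3, -4, 13/2, -12, 121/5, -52, 3279/28, -820/3, …
ICs: h(0) = 0, h′(0) = 0, h′′(0) = 6.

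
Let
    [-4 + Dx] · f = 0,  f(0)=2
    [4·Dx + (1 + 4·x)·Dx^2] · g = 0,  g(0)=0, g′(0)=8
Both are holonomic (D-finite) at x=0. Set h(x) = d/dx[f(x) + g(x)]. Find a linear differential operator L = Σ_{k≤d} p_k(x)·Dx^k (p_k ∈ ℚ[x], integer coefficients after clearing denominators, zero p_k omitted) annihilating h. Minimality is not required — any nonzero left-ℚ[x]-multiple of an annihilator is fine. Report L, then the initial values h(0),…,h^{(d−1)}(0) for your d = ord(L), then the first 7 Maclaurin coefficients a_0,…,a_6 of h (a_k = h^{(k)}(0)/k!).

L = (-24 - 32·x) + (2 - 16·x - 32·x^2)·Dx + (1 + 6·x + 8·x^2)·Dx^2  (order 2).
h: a_k = 16, 0, 192, -1280/3, 6400/3, -121856/15, 1476608/45, …
ICs: h(0) = 16, h′(0) = 0.

f: a_k = 2, 8, 16, 64/3, 64/3, 256/15, 512/45, …
g: a_k = 0, 8, -16, 128/3, -128, 2048/5, -4096/3, …
Sum ⇒ L₀ = lclm(L_f,L_g) in ℚ(x)⟨Dx⟩.
Differentiate: ansatz ord ≤ ord L₀ ⇒ L.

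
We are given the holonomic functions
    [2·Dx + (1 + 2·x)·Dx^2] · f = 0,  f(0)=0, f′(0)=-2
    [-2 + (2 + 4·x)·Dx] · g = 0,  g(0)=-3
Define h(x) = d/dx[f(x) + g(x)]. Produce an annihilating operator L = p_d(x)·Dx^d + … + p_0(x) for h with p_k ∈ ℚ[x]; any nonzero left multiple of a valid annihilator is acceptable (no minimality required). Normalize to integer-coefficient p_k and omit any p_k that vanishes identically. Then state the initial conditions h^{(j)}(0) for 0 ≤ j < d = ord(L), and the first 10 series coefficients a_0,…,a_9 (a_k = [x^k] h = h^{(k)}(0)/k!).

L = 2 + (5 + 10·x)·Dx + (1 + 4·x + 4·x^2)·Dx^2  (order 2).
h: a_k = -5, 7, -25/2, 47/2, -361/8, 701/8, -2741/16, 5383/16, -84841/128, 167537/128, …
ICs: h(0) = -5, h′(0) = 7.

f: a_k = 0, -2, 2, -8/3, 4, -32/5, 32/3, -128/7, 32, -512/9, …
g: a_k = -3, -3, 3/2, -3/2, 15/8, -21/8, 63/16, -99/16, 1287/128, -2145/128, …
Weyl lclm of L_f,L_g ⇒ L₀ (ord ≤ 3).
h=h₀': d/dx-closure on L₀ ⇒ L.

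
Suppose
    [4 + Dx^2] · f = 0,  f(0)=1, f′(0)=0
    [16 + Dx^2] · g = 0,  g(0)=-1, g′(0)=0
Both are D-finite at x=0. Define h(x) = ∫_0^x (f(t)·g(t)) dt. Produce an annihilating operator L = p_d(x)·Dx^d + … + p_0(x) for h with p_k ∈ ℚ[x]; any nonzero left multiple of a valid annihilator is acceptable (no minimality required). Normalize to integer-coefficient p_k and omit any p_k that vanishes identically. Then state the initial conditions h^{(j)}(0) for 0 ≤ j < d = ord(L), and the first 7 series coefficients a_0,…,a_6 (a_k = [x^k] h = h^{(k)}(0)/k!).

f: a_k = 1, 0, -2, 0, 2/3, 0, -4/45, …
g: a_k = -1, 0, 8, 0, -32/3, 0, 256/45, …
h₀=f·g: eliminate ⇒ L₀, order ≤ 2·2.
h=∫h₀ ⇒ L = L₀·Dx.
L = 144·Dx + 40·Dx^3 + Dx^5  (order 5).
h: a_k = 0, -1, 0, 10/3, 0, -82/15, 0, …
ICs: h(0) = 0, h′(0) = -1, h′′(0) = 0, h′′′(0) = 20, h′′′′(0) = 0.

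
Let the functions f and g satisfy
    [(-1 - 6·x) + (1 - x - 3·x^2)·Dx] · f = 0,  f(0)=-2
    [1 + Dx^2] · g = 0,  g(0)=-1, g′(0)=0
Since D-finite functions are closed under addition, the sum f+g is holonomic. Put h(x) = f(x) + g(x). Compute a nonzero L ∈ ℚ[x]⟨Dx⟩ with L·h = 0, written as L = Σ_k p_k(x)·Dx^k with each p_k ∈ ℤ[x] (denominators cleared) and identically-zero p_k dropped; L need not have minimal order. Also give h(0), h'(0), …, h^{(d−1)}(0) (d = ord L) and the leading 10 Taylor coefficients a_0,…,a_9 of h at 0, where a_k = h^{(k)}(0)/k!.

f: a_k = -2, -2, -8, -14, -38, -80, -194, -434, -1016, -2318, …
g: a_k = -1, 0, 1/2, 0, -1/24, 0, 1/720, 0, -1/40320, 0, …
h₀=f+g: left-lcm gives L₀, ord ≤ 3.
L = (43 + 292·x + 307·x^2 + 624·x^3 + 45·x^4 + 54·x^5) + (-9 - 7·x - 6·x^2 + 91·x^3 + 144·x^4 + 27·x^5 + 27·x^6)·Dx + (43 + 292·x + 307·x^2 + 624·x^3 + 45·x^4 + 54·x^5)·Dx^2 + (-9 - 7·x - 6·x^2 + 91·x^3 + 144·x^4 + 27·x^5 + 27·x^6)·Dx^3  (order 3).
h: a_k = -3, -2, -15/2, -14, -913/24, -80, -139679/720, -434, -40965121/40320, -2318, …
ICs: h(0) = -3, h′(0) = -2, h′′(0) = -15.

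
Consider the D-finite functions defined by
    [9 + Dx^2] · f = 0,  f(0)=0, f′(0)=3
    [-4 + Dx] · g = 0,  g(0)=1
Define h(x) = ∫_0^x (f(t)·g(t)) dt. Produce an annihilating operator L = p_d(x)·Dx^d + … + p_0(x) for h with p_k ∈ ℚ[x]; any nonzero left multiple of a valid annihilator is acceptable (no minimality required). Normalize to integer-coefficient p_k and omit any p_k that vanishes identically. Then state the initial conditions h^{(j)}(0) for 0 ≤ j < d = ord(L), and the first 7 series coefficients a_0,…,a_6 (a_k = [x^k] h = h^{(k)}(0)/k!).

L = 25·Dx - 8·Dx^2 + Dx^3  (order 3).
h: a_k = 0, 0, 3/2, 4, 39/8, 14/5, -79/240, …
ICs: h(0) = 0, h′(0) = 0, h′′(0) = 3.

f: a_k = 0, 3, 0, -9/2, 0, 81/40, 0, …
g: a_k = 1, 4, 8, 32/3, 32/3, 128/15, 256/45, …
Sym-product of L_f,L_g gives L₀ (≤ ord 2).
h=∫h₀ ⇒ L = L₀·Dx.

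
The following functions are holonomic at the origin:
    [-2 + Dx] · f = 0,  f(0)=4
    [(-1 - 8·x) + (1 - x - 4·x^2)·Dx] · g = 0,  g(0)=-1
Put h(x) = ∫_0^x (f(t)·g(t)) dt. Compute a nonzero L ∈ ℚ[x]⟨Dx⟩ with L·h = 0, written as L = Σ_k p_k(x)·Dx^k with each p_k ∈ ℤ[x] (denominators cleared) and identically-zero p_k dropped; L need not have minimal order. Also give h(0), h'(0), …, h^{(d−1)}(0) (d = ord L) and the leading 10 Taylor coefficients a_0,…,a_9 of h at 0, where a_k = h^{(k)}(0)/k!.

L = (3 + 6·x - 8·x^2)·Dx + (-1 + x + 4·x^2)·Dx^2  (order 2).
h: a_k = 0, -4, -6, -12, -67/3, -236/5, -1486/15, -9892/45, -34269/70, -1057508/945, …
ICs: h(0) = 0, h′(0) = -4.

f: a_k = 4, 8, 8, 16/3, 8/3, 16/15, 16/45, 32/315, 8/315, 16/2835, …
g: a_k = -1, -1, -5, -9, -29, -65, -181, -441, -1165, -2929, …
L₀ := L_f ⊗_s L_g (sym. prod.), ord ≤ 1.
Integrate: L := L₀·Dx.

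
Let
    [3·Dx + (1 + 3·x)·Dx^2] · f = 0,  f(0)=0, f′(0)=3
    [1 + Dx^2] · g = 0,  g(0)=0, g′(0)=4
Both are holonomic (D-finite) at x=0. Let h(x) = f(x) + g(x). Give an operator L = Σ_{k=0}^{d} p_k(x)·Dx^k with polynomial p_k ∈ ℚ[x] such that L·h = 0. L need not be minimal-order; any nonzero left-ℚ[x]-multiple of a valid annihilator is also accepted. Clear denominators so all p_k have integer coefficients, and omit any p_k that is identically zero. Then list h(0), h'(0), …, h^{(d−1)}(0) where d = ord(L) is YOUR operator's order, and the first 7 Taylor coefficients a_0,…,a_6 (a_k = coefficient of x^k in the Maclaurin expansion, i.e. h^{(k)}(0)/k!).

f: a_k = 0, 3, -9/2, 9, -81/4, 243/5, -243/2, …
g: a_k = 0, 4, 0, -2/3, 0, 1/30, 0, …
Weyl lclm of L_f,L_g ⇒ L₀ (ord ≤ 4).
L = (165 + 18·x + 27·x^2)·Dx + (19 + 63·x + 27·x^2 + 27·x^3)·Dx^2 + (165 + 18·x + 27·x^2)·Dx^3 + (19 + 63·x + 27·x^2 + 27·x^3)·Dx^4  (order 4).
h: a_k = 0, 7, -9/2, 25/3, -81/4, 1459/30, -243/2, …
ICs: h(0) = 0, h′(0) = 7, h′′(0) = -9, h′′′(0) = 50.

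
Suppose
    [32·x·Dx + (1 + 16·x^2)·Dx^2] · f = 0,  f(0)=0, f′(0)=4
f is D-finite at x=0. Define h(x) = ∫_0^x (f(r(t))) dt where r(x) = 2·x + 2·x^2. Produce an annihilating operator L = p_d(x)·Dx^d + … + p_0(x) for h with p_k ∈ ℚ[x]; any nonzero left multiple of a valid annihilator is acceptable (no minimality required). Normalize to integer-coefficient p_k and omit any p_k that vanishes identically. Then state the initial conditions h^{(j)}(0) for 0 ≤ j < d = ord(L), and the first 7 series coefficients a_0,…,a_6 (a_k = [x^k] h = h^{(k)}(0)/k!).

f: a_k = 0, 4, 0, -64/3, 0, 1024/5, 0, …
Substitute x→r, Dx→(1/r')Dx; clear ⇒ L₀.
Integrate: L := L₀·Dx.
L = (-2 + 128·x + 512·x^2 + 768·x^3 + 384·x^4)·Dx^2 + (1 + 2·x + 64·x^2 + 256·x^3 + 320·x^4 + 128·x^5)·Dx^3  (order 3).
h: a_k = 0, 0, 4, 8/3, -128/3, -512/5, 15104/15, …
ICs: h(0) = 0, h′(0) = 0, h′′(0) = 8.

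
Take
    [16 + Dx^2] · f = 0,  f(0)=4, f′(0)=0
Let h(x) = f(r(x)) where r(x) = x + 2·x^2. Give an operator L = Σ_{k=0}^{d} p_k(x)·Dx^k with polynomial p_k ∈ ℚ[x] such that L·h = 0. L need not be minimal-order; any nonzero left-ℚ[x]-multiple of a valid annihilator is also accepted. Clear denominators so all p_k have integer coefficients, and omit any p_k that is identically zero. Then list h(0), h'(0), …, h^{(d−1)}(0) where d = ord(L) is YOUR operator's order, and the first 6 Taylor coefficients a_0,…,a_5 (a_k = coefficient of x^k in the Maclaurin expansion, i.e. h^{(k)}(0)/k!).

f: a_k = 4, 0, -32, 0, 128/3, 0, …
f∘r: x↦r, Dx↦Dx/r' in L_f ⇒ L₀.
L = (16 + 192·x + 768·x^2 + 1024·x^3) - 4·Dx + (1 + 4·x)·Dx^2  (order 2).
h: a_k = 4, 0, -32, -128, -256/3, 1024/3, …
ICs: h(0) = 4, h′(0) = 0.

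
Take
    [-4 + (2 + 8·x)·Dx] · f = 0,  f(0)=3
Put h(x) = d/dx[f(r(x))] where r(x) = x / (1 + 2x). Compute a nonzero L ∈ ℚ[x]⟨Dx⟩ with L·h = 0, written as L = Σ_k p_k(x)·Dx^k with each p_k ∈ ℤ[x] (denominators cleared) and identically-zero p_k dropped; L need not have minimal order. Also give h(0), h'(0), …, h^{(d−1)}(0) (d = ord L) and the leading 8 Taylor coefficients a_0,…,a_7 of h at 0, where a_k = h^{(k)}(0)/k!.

f: a_k = 3, 6, -6, 12, -30, 84, -252, 792, …
L₀ from L_f via x↦r, Dx↦r'^{-1}Dx.
h=h₀': d/dx-closure on L₀ ⇒ L.
L = (-6 - 24·x) + (-1 - 8·x - 12·x^2)·Dx  (order 1).
h: a_k = 6, -36, 180, -888, 4500, -23544, 126504, -693360, …
ICs: h(0) = 6.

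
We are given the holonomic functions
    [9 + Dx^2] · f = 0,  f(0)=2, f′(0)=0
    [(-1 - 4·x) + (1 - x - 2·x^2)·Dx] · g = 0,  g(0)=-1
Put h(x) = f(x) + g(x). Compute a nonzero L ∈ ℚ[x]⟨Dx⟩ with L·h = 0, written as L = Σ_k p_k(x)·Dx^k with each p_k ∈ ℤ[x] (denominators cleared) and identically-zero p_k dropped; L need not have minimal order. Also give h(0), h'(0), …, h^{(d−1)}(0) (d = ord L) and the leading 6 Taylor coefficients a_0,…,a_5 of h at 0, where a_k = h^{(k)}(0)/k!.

L = (-117 - 486·x - 135·x^2 - 360·x^3 - 540·x^4 - 432·x^5) + (45 - 63·x - 81·x^2 + 153·x^3 + 18·x^4 - 324·x^5 - 216·x^6)·Dx + (-13 - 54·x - 15·x^2 - 40·x^3 - 60·x^4 - 48·x^5)·Dx^2 + (5 - 7·x - 9·x^2 + 17·x^3 + 2·x^4 - 36·x^5 - 24·x^6)·Dx^3  (order 3).
h: a_k = 1, -1, -12, -5, -17/4, -21, …
ICs: h(0) = 1, h′(0) = -1, h′′(0) = -24.

f: a_k = 2, 0, -9, 0, 27/4, 0, …
g: a_k = -1, -1, -3, -5, -11, -21, …
h₀=f+g: left-lcm gives L₀, ord ≤ 3.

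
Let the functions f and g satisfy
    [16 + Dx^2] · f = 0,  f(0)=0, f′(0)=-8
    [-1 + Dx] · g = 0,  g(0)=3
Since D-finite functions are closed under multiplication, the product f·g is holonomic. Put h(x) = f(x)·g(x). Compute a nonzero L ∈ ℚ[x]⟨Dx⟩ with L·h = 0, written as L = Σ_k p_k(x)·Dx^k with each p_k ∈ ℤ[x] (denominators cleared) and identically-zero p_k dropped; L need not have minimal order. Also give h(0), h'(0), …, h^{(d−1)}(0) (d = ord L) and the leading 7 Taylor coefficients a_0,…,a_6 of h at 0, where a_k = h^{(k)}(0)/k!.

L = 17 - 2·Dx + Dx^2  (order 2).
h: a_k = 0, -24, -24, 52, 60, -101/5, -611/15, …
ICs: h(0) = 0, h′(0) = -24.

f: a_k = 0, -8, 0, 64/3, 0, -256/15, 0, …
g: a_k = 3, 3, 3/2, 1/2, 1/8, 1/40, 1/240, …
L₀ := L_f ⊗_s L_g (sym. prod.), ord ≤ 2.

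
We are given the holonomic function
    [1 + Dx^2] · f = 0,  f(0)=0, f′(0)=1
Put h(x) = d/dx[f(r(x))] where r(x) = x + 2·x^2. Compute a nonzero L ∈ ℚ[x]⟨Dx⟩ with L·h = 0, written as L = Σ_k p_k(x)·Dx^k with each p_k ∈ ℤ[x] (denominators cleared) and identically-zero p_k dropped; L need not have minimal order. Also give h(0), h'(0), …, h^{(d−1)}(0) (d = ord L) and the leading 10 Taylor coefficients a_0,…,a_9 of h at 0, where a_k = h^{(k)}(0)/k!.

L = (49 + 16·x + 96·x^2 + 256·x^3 + 256·x^4) + (-12 - 48·x)·Dx + (1 + 8·x + 16·x^2)·Dx^2  (order 2).
h: a_k = 1, 4, -1/2, -4, -239/24, -15/2, 1679/720, 239/45, 235873/40320, 473/224, …
ICs: h(0) = 1, h′(0) = 4.

f: a_k = 0, 1, 0, -1/6, 0, 1/120, 0, -1/5040, 0, 1/362880, …
h₀=f(r): pull back L_f along r ⇒ L₀.
h=h₀': d/dx-closure on L₀ ⇒ L.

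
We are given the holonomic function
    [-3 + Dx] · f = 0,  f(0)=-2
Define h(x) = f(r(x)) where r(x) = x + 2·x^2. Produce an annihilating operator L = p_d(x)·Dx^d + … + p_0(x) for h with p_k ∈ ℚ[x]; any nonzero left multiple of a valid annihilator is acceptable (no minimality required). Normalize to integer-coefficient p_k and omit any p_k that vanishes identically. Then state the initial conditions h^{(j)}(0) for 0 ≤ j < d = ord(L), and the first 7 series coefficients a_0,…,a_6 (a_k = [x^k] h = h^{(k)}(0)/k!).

L = (-3 - 12·x) + Dx  (order 1).
h: a_k = -2, -6, -21, -45, -387/4, -3321/20, -11061/40, …
ICs: h(0) = -2.

f: a_k = -2, -6, -9, -9, -27/4, -81/20, -81/40, …
f∘r: x↦r, Dx↦Dx/r' in L_f ⇒ L₀.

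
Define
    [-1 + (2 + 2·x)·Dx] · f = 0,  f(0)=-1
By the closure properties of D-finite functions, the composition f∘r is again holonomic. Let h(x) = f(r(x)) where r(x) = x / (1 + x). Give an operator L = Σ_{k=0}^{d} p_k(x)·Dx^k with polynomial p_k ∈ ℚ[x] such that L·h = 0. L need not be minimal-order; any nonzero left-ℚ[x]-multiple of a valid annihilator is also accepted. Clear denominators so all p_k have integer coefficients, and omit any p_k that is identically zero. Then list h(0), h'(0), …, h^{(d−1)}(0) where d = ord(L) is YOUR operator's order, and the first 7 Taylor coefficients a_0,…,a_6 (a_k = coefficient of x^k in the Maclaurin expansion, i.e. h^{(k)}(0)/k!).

f: a_k = -1, -1/2, 1/8, -1/16, 5/128, -7/256, 21/1024, …
L₀ from L_f via x↦r, Dx↦r'^{-1}Dx.
L = -1 + (2 + 6·x + 4·x^2)·Dx  (order 1).
h: a_k = -1, -1/2, 5/8, -13/16, 141/128, -399/256, 2353/1024, …
ICs: h(0) = -1.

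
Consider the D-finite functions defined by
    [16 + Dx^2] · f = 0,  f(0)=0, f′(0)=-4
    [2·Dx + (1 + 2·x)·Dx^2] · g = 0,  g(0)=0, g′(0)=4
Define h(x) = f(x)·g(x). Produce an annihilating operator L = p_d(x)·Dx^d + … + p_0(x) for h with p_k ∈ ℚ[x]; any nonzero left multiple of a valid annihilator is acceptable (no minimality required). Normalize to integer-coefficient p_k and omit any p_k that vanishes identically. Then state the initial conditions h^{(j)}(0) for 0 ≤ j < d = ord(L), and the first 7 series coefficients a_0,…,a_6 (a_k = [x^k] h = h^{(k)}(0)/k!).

L = (2688 + 27648·x + 93184·x^2 + 131072·x^3 + 65536·x^4) + (896 + 5888·x + 12288·x^2 + 8192·x^3)·Dx + (408 + 3712·x + 11904·x^2 + 16384·x^3 + 8192·x^4)·Dx^2 + (56 + 368·x + 768·x^2 + 512·x^3)·Dx^3 + (15 + 124·x + 380·x^2 + 512·x^3 + 256·x^4)·Dx^4  (order 4).
h: a_k = 0, 0, -16, 16, 64/3, -32/3, -256/9, …
ICs: h(0) = 0, h′(0) = 0, h′′(0) = -32, h′′′(0) = 96.

f: a_k = 0, -4, 0, 32/3, 0, -128/15, 0, …
g: a_k = 0, 4, -4, 16/3, -8, 64/5, -64/3, …
Product ⇒ symmetric product L₀, ord ≤ 4.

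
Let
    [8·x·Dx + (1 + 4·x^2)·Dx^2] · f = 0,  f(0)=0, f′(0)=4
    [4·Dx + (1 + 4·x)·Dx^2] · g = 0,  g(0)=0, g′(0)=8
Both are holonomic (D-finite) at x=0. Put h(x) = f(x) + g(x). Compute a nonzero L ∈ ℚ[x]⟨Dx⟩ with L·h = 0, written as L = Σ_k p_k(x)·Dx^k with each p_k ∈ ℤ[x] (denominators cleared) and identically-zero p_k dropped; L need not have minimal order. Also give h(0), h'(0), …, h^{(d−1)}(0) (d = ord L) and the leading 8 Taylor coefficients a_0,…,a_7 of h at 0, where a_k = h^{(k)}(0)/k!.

f: a_k = 0, 4, 0, -16/3, 0, 64/5, 0, -256/7, …
g: a_k = 0, 8, -16, 128/3, -128, 2048/5, -4096/3, 32768/7, …
h₀=f+g: left-lcm gives L₀, ord ≤ 4.
L = (-8 - 96·x + 96·x^2 + 128·x^3)·Dx + (-10 - 16·x - 72·x^2 + 192·x^3 + 256·x^4)·Dx^2 + (-1 - 2·x + 8·x^2 + 8·x^3 + 48·x^4 + 64·x^5)·Dx^3  (order 3).
h: a_k = 0, 12, -16, 112/3, -128, 2112/5, -4096/3, 32512/7, …
ICs: h(0) = 0, h′(0) = 12, h′′(0) = -32.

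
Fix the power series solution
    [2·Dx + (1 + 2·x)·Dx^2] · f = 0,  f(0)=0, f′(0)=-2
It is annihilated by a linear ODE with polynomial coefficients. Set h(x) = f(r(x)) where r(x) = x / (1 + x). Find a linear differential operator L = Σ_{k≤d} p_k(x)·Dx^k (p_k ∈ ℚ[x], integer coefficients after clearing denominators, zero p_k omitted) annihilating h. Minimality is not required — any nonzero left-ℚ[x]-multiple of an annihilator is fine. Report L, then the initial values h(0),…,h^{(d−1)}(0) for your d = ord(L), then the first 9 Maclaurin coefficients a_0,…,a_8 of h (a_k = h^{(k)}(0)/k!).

f: a_k = 0, -2, 2, -8/3, 4, -32/5, 32/3, -128/7, 32, …
Change of var in L_f (x↦r) gives L₀.
L = (4 + 6·x)·Dx + (1 + 4·x + 3·x^2)·Dx^2  (order 2).
h: a_k = 0, -2, 4, -26/3, 20, -242/5, 364/3, -2186/7, 820, …
ICs: h(0) = 0, h′(0) = -2.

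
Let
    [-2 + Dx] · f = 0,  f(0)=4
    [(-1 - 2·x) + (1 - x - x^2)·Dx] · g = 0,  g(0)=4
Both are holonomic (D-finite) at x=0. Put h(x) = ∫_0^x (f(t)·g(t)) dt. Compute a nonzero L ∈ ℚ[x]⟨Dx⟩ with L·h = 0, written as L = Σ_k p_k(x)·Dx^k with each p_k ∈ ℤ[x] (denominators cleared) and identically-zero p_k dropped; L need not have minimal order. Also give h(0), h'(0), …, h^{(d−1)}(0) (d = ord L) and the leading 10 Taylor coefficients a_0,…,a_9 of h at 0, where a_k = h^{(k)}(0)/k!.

L = (3 - 2·x^2)·Dx + (-1 + x + x^2)·Dx^2  (order 2).
h: a_k = 0, 16, 24, 32, 124/3, 272/5, 368/5, 32176/315, 5062/35, 196576/945, …
ICs: h(0) = 0, h′(0) = 16.

f: a_k = 4, 8, 8, 16/3, 8/3, 16/15, 16/45, 32/315, 8/315, 16/2835, …
g: a_k = 4, 4, 8, 12, 20, 32, 52, 84, 136, 220, …
Product ⇒ symmetric product L₀, ord ≤ 1.
∫: right-multiply L₀ by Dx.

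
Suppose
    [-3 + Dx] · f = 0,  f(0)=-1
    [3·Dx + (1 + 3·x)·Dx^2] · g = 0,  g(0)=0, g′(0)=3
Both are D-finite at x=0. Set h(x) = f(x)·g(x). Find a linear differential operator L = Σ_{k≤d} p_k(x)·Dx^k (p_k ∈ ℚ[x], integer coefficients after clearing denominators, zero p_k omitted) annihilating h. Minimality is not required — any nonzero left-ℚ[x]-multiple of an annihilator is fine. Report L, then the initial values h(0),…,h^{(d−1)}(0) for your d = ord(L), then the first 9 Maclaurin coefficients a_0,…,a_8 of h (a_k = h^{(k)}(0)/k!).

L = 27·x + (-3 - 18·x)·Dx + (1 + 3·x)·Dx^2  (order 2).
h: a_k = 0, -3, -9/2, -9, 0, -729/40, 567/16, -5589/56, 21141/80, …
ICs: h(0) = 0, h′(0) = -3.

f: a_k = -1, -3, -9/2, -9/2, -27/8, -81/40, -81/80, -243/560, -729/4480, …
g: a_k = 0, 3, -9/2, 9, -81/4, 243/5, -243/2, 2187/7, -6561/8, …
h₀=f·g: eliminate ⇒ L₀, order ≤ 1·2.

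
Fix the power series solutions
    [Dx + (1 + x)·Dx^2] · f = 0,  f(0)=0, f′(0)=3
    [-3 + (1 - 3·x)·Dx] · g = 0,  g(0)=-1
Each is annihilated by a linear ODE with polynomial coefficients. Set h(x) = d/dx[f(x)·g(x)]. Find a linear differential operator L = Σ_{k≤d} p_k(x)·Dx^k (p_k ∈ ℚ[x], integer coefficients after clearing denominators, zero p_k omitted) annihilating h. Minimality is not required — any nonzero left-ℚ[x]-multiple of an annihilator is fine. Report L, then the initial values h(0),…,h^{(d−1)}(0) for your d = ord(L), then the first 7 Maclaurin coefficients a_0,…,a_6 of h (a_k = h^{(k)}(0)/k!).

L = 12 + (7 + 15·x)·Dx + (-1 + 2·x + 3·x^2)·Dx^2  (order 2).
h: a_k = -3, -15, -141/2, -279, -4197/4, -37743/10, -264261/20, …
ICs: h(0) = -3, h′(0) = -15.

f: a_k = 0, 3, -3/2, 1, -3/4, 3/5, -1/2, …
g: a_k = -1, -3, -9, -27, -81, -243, -729, …
Sym-product of L_f,L_g gives L₀ (≤ ord 2).
h₀' ⇒ L via d/dx closure of L₀.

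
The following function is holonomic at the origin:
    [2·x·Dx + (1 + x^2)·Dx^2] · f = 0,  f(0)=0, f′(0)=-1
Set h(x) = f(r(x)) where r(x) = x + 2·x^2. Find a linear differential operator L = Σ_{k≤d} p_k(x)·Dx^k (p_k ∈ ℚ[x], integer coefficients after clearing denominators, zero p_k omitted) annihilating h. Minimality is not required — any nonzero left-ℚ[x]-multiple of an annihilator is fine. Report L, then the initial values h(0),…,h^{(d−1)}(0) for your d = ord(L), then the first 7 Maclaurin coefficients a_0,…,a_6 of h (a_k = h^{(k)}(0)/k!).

L = (-4 + 2·x + 16·x^2 + 48·x^3 + 48·x^4)·Dx + (1 + 4·x + x^2 + 8·x^3 + 20·x^4 + 16·x^5)·Dx^2  (order 2).
h: a_k = 0, -1, -2, 1/3, 2, 19/5, 2/3, …
ICs: h(0) = 0, h′(0) = -1.

f: a_k = 0, -1, 0, 1/3, 0, -1/5, 0, …
L₀ from L_f via x↦r, Dx↦r'^{-1}Dx.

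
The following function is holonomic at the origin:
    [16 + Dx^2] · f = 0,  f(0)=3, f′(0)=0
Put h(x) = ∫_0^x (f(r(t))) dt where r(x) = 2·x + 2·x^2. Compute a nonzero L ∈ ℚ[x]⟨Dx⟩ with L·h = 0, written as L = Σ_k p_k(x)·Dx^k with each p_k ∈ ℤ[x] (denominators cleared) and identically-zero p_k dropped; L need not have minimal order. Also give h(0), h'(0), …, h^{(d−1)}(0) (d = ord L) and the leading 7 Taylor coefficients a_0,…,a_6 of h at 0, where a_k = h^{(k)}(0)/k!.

f: a_k = 3, 0, -24, 0, 32, 0, -256/15, …
f∘r: x↦r, Dx↦Dx/r' in L_f ⇒ L₀.
h=∫h₀ ⇒ L = L₀·Dx.
L = (64 + 384·x + 768·x^2 + 512·x^3)·Dx - 2·Dx^2 + (1 + 2·x)·Dx^3  (order 3).
h: a_k = 0, 3, 0, -32, -48, 416/5, 1024/3, …
ICs: h(0) = 0, h′(0) = 3, h′′(0) = 0.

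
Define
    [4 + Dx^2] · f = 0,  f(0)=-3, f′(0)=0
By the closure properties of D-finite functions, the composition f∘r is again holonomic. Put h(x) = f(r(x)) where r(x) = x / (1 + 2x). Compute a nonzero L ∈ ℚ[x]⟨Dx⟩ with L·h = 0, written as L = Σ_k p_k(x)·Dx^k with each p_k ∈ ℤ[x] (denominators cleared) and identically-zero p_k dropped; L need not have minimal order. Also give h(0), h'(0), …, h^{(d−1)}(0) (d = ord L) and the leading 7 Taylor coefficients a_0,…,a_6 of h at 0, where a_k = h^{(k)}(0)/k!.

f: a_k = -3, 0, 6, 0, -2, 0, 4/15, …
Substitute x→r, Dx→(1/r')Dx; clear ⇒ L₀.
L = 4 + (4 + 24·x + 48·x^2 + 32·x^3)·Dx + (1 + 8·x + 24·x^2 + 32·x^3 + 16·x^4)·Dx^2  (order 2).
h: a_k = -3, 0, 6, -24, 70, -176, 6004/15, …
ICs: h(0) = -3, h′(0) = 0.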